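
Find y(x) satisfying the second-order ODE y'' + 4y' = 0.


Characteristic equation: r² + 4r = 0.
Factor: (r + 4)(r - 0) = 0 ⇒ r = -4, 0 (distinct real).
General solution: y = C₁e^(-4x) + C₂.


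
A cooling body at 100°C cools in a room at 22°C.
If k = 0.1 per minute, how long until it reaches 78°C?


From T(t) = T_a + (T₀ - T_a)e^(-kt), set T(t) = 78:
(78 - 22) / (100 - 22) = e^(-0.1t), so t = -ln(0.718)/0.1 ≈ 3.3 minutes.


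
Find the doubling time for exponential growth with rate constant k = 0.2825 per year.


Exponential growth: P(t) = P₀ e^(0.2825t). Set P(t)/P₀ = 2: e^(0.2825t) = 2.
Solve: t = ln(2)/0.2825 ≈ 2.45 years.


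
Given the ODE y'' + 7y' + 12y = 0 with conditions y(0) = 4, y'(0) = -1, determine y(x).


Characteristic roots of r² + 7r + 12 = 0 are -4, -3.
General solution y = c₁ e^(-4x) + c₂ e^(-3x).
Apply y(0) = 4: c₁ + c₂ = 4. Apply y'(0) = -1: -4 c₁ - 3 c₂ = -1.
Solve: c₁ = -11, c₂ = 15.
Particular solution: y = -11e^(-4x) + 15e^(-3x).


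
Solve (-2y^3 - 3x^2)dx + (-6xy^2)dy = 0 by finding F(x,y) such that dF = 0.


Check exactness: ∂M/∂y = -6y^2 and ∂N/∂x = -6y^2; equal, so the equation is exact.
Integrate M with respect to x (treating y as constant): ∫M dx = -2xy^3 - x^3 + h(y).
Differentiate w.r.t. y and set equal to N: all terms match, so h'(y) = 0 and h is a constant absorbed into C.
General solution: -2xy^3 - x^3 = C.


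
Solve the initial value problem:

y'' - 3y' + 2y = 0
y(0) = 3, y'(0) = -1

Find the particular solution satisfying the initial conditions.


Characteristic roots of r² - 3r + 2 = 0 are 2, 1.
General solution y = c₁ e^(2x) + c₂ e^(x).
Apply y(0) = 3: c₁ + c₂ = 3. Apply y'(0) = -1: 2 c₁ + 1 c₂ = -1.
Solve: c₁ = -4, c₂ = 7.
Particular solution: y = -4e^(2x) + 7e^(x).


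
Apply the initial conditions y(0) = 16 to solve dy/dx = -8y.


General solution of y' = -8y is y = Ce^(-8x).
Apply y(0) = 16: C = 16.
Particular solution: y = 16e^(-8x).


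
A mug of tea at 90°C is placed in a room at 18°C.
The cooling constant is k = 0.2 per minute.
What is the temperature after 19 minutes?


Newton's law: dT/dt = -k(T - T_a) has solution T(t) = T_a + (T₀ - T_a)e^(-kt).
Plug in T_a = 18, T₀ = 90, k = 0.2, t = 19: T(19) = 18 + (72)e^(-3.80) ≈ 19.6°C.


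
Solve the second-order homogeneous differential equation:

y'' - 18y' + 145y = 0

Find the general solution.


Characteristic equation: r² - 18r + 145 = 0.
Discriminant is negative; roots r = 9 ± 8i (complex conjugate pair).
General solution uses e^(α x)(C₁ cos(β x) + C₂ sin(β x)): y = e^(9x)(C₁cos(8x) + C₂sin(8x)).


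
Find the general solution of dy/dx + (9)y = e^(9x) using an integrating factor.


P(x) = 9 ⇒ μ = e^(9x).
(μ y)' = e^(18x) ⇒ μ y = e^(18x)/18 + C.
Divide by μ: y = (1/18)e^(9x) + Ce^(-9x).


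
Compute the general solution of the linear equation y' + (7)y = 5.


P(x) = 7, Q(x) = 5; integrating factor μ = e^(7x).
(μ y)' = 5e^(7x) ⇒ μ y = (5/7)e^(7x) + C.
Divide by μ: y = 5/7 + Ce^(-7x).


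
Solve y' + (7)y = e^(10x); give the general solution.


P(x) = 7 ⇒ μ = e^(7x).
(μ y)' = e^(17x) ⇒ μ y = e^(17x)/17 + C.
Divide by μ: y = (1/17)e^(10x) + Ce^(-7x).


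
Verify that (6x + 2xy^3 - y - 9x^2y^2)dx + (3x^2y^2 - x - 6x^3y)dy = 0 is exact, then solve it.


Check exactness: ∂M/∂y = 6xy^2 - 1 - 18x^2y and ∂N/∂x = 6xy^2 - 1 - 18x^2y; equal, so the equation is exact.
Integrate M with respect to x (treating y as constant): ∫M dx = 3x^2 + x^2y^3 - xy - 3x^3y^2 + h(y).
Differentiate w.r.t. y and set equal to N: all terms match, so h'(y) = 0 and h is a constant absorbed into C.
General solution: 3x^2 + x^2y^3 - xy - 3x^3y^2 = C.


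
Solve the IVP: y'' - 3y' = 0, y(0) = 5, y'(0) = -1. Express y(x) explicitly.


Characteristic roots of r² - 3r = 0 are 3, 0.
General solution y = c₁ e^(3x) + c₂.
Apply y(0) = 5: c₁ + c₂ = 5. Apply y'(0) = -1: 3 c₁ + 0 c₂ = -1.
Solve: c₁ = -1/3, c₂ = 16/3.
Particular solution: y = -(1/3)e^(3x) + 16/3.


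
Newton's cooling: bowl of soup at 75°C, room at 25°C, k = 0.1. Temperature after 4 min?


Newton's law: dT/dt = -k(T - T_a) has solution T(t) = T_a + (T₀ - T_a)e^(-kt).
Plug in T_a = 25, T₀ = 75, k = 0.1, t = 4: T(4) = 25 + (50)e^(-0.40) ≈ 58.5°C.


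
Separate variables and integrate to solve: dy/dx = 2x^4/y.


Separate variables: y dy = 2x^4 dx.
Integrate both sides: y²/2 = (2/5)x^5 + C₀.
Multiply by 2: y² = (4/5)x^5 + C.


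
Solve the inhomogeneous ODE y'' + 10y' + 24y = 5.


Characteristic roots of r² + 10r + 24 = 0 are -6, -4.
y_h = C₁e^(-6x) + C₂e^(-4x).
Constant forcing; try y_p = A. Then 24A = 5 ⇒ A = 5/24.
General solution: y = C₁e^(-6x) + C₂e^(-4x) + 5/24.


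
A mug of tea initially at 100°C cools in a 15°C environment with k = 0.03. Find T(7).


Newton's law: dT/dt = -k(T - T_a) has solution T(t) = T_a + (T₀ - T_a)e^(-kt).
Plug in T_a = 15, T₀ = 100, k = 0.03, t = 7: T(7) = 15 + (85)e^(-0.21) ≈ 83.9°C.


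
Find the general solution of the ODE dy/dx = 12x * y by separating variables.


Separate variables: dy/y = 12x dx.
Integrate: ln|y| = 6x^2 + C₀.
Exponentiate: y = Ce^(6x^2).


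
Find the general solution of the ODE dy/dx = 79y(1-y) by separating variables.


Separate: dy/[y(1-y)] = 79 dx.
Partial fractions: 1/[y(1-y)] = 1/y + 1/(1-y).
Integrate: ln|y/(1-y)| = 79x + C₀.
Solve for y: y = 1/(1 + Ce^(-79x)).


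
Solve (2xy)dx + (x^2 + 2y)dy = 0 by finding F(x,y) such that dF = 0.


Check exactness: ∂M/∂y = 2x and ∂N/∂x = 2x; equal, so the equation is exact.
Integrate M with respect to x (treating y as constant): ∫M dx = x^2y + h(y).
Differentiate w.r.t. y and set equal to N: the x-dependent terms already match, leaving h'(y) = 2y. Integrate: h(y) = y^2.
So F(x,y) = x^2y + y^2.
General solution: x^2y + y^2 = C.


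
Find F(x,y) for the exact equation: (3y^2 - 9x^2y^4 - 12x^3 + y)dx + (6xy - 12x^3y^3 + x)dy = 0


Check exactness: ∂M/∂y = 6y - 36x^2y^3 + 1 and ∂N/∂x = 6y - 36x^2y^3 + 1; equal, so the equation is exact.
Integrate M with respect to x (treating y as constant): ∫M dx = 3xy^2 - 3x^3y^4 - 3x^4 + xy + h(y).
Differentiate w.r.t. y and set equal to N: all terms match, so h'(y) = 0 and h is a constant absorbed into C.
General solution: 3xy^2 - 3x^3y^4 - 3x^4 + xy = C.


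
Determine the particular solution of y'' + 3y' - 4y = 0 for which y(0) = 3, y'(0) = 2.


Characteristic roots of r² + 3r - 4 = 0 are 1, -4.
General solution y = c₁ e^(x) + c₂ e^(-4x).
Apply y(0) = 3: c₁ + c₂ = 3. Apply y'(0) = 2: 1 c₁ - 4 c₂ = 2.
Solve: c₁ = 14/5, c₂ = 1/5.
Particular solution: y = (14/5)e^(x) + (1/5)e^(-4x).


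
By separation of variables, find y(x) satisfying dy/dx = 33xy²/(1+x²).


Separate: dy/y² = 33x/(1+x²) dx.
Integrate LHS: ∫ dy/y² = -1/y.
Integrate RHS via u = 1+x²: (33/2)ln(1+x²) + C.
Result: -1/y = (33/2)ln(1+x²) + C.


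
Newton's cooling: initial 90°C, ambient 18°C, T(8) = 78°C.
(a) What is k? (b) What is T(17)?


Newton's law: T(t) = T_a + (T₀ - T_a)e^(-kt).
(a) Use T(8) = 78: (78 - 18)/(90 - 18) = e^(-k·8), so k = -ln(0.833)/8 ≈ 0.0228.
(b) Apply k to t = 17: T(17) = 18 + (72)e^(-0.387) ≈ 66.9°C.


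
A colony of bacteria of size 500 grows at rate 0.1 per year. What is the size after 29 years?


The ODE dP/dt = 0.1P has solution P(t) = P(0)e^(0.1t).
Substitute P(0) = 500 and t = 29: P(29) = 500 e^(2.90) ≈ 9087.


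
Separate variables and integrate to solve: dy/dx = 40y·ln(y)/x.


Separate: dy/[y ln(y)] = 40 dx/x.
Substitute u = ln(y): du/u = 40 dx/x.
Integrate: ln|ln(y)| = 40ln|x| + C₀, hence ln(y) = C·x^40.


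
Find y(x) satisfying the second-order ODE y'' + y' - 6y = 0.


Characteristic equation: r² + r - 6 = 0.
Factor: (r + 3)(r - 2) = 0 ⇒ r = -3, 2 (distinct real).
General solution: y = C₁e^(-3x) + C₂e^(2x).


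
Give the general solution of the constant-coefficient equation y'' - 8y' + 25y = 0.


Characteristic equation: r² - 8r + 25 = 0.
Discriminant is negative; roots r = 4 ± 3i (complex conjugate pair).
General solution uses e^(α x)(C₁ cos(β x) + C₂ sin(β x)): y = e^(4x)(C₁cos(3x) + C₂sin(3x)).


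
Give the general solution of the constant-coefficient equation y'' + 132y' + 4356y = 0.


Characteristic equation: r² + 132r + 4356 = 0, i.e. (r + 66)² = 0.
Repeated root r = -66; include an x factor for the second linearly independent solution.
General solution: y = (C₁ + C₂x)e^(-66x).


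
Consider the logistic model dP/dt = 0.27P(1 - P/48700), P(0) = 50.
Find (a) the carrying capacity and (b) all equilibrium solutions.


Logistic ODE dP/dt = 0.27P(1 - P/48700) has equilibria where dP/dt = 0, i.e. P = 0 or P = 48700.
The coefficient (1 - P/K) = 0 when P = K, identifying K = 48700 as the carrying capacity.
(a) K = 48700; (b) equilibria P = 0 and P = 48700.


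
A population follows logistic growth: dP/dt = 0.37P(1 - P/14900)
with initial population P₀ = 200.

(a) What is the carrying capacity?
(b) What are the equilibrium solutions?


Logistic ODE dP/dt = 0.37P(1 - P/14900) has equilibria where dP/dt = 0, i.e. P = 0 or P = 14900.
The coefficient (1 - P/K) = 0 when P = K, identifying K = 14900 as the carrying capacity.
(a) K = 14900; (b) equilibria P = 0 and P = 14900.


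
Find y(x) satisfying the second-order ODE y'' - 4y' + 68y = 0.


Characteristic equation: r² - 4r + 68 = 0.
Discriminant is negative; roots r = 2 ± 8i (complex conjugate pair).
General solution uses e^(α x)(C₁ cos(β x) + C₂ sin(β x)): y = e^(2x)(C₁cos(8x) + C₂sin(8x)).


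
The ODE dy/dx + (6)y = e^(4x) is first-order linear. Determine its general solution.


P(x) = 6 ⇒ μ = e^(6x).
(μ y)' = e^(10x) ⇒ μ y = e^(10x)/10 + C.
Divide by μ: y = (1/10)e^(4x) + Ce^(-6x).


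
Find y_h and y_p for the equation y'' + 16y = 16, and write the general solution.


Homogeneous part: r² + 16 = 0 ⇒ r = ±4i, so y_h = C₁cos(4x) + C₂sin(4x).
Try constant y_p = A; plug in: 16A = 16 ⇒ A = 1.
General solution: y = C₁cos(4x) + C₂sin(4x) + 1.


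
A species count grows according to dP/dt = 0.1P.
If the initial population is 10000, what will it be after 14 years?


The ODE dP/dt = 0.1P has solution P(t) = P(0)e^(0.1t).
Substitute P(0) = 10000 and t = 14: P(14) = 10000 e^(1.40) ≈ 40552.


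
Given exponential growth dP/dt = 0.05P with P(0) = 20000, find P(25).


The ODE dP/dt = 0.05P has solution P(t) = P(0)e^(0.05t).
Substitute P(0) = 20000 and t = 25: P(25) = 20000 e^(1.25) ≈ 69807.


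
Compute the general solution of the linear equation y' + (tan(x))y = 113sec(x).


P(x) = tan(x) ⇒ μ = e^(∫tan(x)dx) = sec(x).
(sec(x) y)' = 113sec²(x) ⇒ sec(x) y = 113tan(x) + C.
Multiply by cos(x): y = 113sin(x) + C·cos(x).


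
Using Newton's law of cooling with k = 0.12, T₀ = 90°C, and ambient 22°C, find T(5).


Newton's law: dT/dt = -k(T - T_a) has solution T(t) = T_a + (T₀ - T_a)e^(-kt).
Plug in T_a = 22, T₀ = 90, k = 0.12, t = 5: T(5) = 22 + (68)e^(-0.60) ≈ 59.3°C.


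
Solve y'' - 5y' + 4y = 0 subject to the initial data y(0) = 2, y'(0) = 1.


Characteristic roots of r² - 5r + 4 = 0 are 4, 1.
General solution y = c₁ e^(4x) + c₂ e^(x).
Apply y(0) = 2: c₁ + c₂ = 2. Apply y'(0) = 1: 4 c₁ + 1 c₂ = 1.
Solve: c₁ = -1/3, c₂ = 7/3.
Particular solution: y = -(1/3)e^(4x) + (7/3)e^(x).


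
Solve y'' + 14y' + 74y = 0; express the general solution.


Characteristic equation: r² + 14r + 74 = 0.
Discriminant is negative; roots r = -7 ± 5i (complex conjugate pair).
General solution uses e^(α x)(C₁ cos(β x) + C₂ sin(β x)): y = e^(-7x)(C₁cos(5x) + C₂sin(5x)).


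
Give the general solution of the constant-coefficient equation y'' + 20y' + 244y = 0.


Characteristic equation: r² + 20r + 244 = 0.
Discriminant is negative; roots r = -10 ± 12i (complex conjugate pair).
General solution uses e^(α x)(C₁ cos(β x) + C₂ sin(β x)): y = e^(-10x)(C₁cos(12x) + C₂sin(12x)).


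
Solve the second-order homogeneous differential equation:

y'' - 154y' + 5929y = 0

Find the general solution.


Characteristic equation: r² - 154r + 5929 = 0, i.e. (r - 77)² = 0.
Repeated root r = 77; include an x factor for the second linearly independent solution.
General solution: y = (C₁ + C₂x)e^(77x).


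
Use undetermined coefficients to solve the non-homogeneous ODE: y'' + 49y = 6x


Homogeneous: r² + 49 = 0 ⇒ r = ±7i, y_h = C₁cos(7x) + C₂sin(7x).
Polynomial forcing; try y_p = Ax + B. Then y_p'' + 49 y_p = 49(Ax + B) = 6x, so B = 0 and A = 6/49.
General solution: y = C₁cos(7x) + C₂sin(7x) + (6/49)x.


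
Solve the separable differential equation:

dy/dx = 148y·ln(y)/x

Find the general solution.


Separate: dy/[y ln(y)] = 148 dx/x.
Substitute u = ln(y): du/u = 148 dx/x.
Integrate: ln|ln(y)| = 148ln|x| + C₀, hence ln(y) = C·x^148.


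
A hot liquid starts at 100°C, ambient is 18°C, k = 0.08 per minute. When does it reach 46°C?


From T(t) = T_a + (T₀ - T_a)e^(-kt), set T(t) = 46:
(46 - 18) / (100 - 18) = e^(-0.08t), so t = -ln(0.341)/0.08 ≈ 13.4 minutes.


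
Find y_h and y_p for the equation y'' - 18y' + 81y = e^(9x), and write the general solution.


Characteristic polynomial (r - 9)² = 0; repeated root r = 9.
y_h = (C₁ + C₂x)e^(9x). Forcing matches the repeated root (resonance), so try y_p = Ax² e^(9x).
Substitute and solve for A: 2A = 1, so A = 1/2.
General solution: y = (C₁ + C₂x + (1/2)x²)e^(9x).


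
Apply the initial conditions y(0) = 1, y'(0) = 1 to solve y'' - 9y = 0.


Characteristic roots of r² - 9 = 0 are 3, -3.
General solution y = c₁ e^(3x) + c₂ e^(-3x).
Apply y(0) = 1: c₁ + c₂ = 1. Apply y'(0) = 1: 3 c₁ - 3 c₂ = 1.
Solve: c₁ = 2/3, c₂ = 1/3.
Particular solution: y = (2/3)e^(3x) + (1/3)e^(-3x).


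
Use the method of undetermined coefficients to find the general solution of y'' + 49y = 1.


Homogeneous part: r² + 49 = 0 ⇒ r = ±7i, so y_h = C₁cos(7x) + C₂sin(7x).
Try constant y_p = A; plug in: 49A = 1 ⇒ A = 1/49.
General solution: y = C₁cos(7x) + C₂sin(7x) + 1/49.


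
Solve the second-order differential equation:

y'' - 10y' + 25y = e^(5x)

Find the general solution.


Characteristic polynomial (r - 5)² = 0; repeated root r = 5.
y_h = (C₁ + C₂x)e^(5x). Forcing matches the repeated root (resonance), so try y_p = Ax² e^(5x).
Substitute and solve for A: 2A = 1, so A = 1/2.
General solution: y = (C₁ + C₂x + (1/2)x²)e^(5x).


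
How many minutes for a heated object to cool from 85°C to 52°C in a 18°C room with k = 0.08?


From T(t) = T_a + (T₀ - T_a)e^(-kt), set T(t) = 52:
(52 - 18) / (85 - 18) = e^(-0.08t), so t = -ln(0.507)/0.08 ≈ 8.5 minutes.


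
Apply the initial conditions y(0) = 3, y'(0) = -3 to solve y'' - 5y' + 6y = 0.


Characteristic roots of r² - 5r + 6 = 0 are 2, 3.
General solution y = c₁ e^(2x) + c₂ e^(3x).
Apply y(0) = 3: c₁ + c₂ = 3. Apply y'(0) = -3: 2 c₁ + 3 c₂ = -3.
Solve: c₁ = 12, c₂ = -9.
Particular solution: y = 12e^(2x) - 9e^(3x).


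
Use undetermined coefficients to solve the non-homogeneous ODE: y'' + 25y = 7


Homogeneous part: r² + 25 = 0 ⇒ r = ±5i, so y_h = C₁cos(5x) + C₂sin(5x).
Try constant y_p = A; plug in: 25A = 7 ⇒ A = 7/25.
General solution: y = C₁cos(5x) + C₂sin(5x) + 7/25.


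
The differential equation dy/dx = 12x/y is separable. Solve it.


Separate variables: y dy = 12x dx.
Integrate both sides: y²/2 = 6x^2 + C₀.
Multiply by 2: y² = 12x^2 + C.


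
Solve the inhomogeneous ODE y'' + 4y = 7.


Homogeneous part: r² + 4 = 0 ⇒ r = ±2i, so y_h = C₁cos(2x) + C₂sin(2x).
Try constant y_p = A; plug in: 4A = 7 ⇒ A = 7/4.
General solution: y = C₁cos(2x) + C₂sin(2x) + 7/4.


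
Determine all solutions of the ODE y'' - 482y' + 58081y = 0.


Characteristic equation: r² - 482r + 58081 = 0, i.e. (r - 241)² = 0.
Repeated root r = 241; include an x factor for the second linearly independent solution.
General solution: y = (C₁ + C₂x)e^(241x).


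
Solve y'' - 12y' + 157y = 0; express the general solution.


Characteristic equation: r² - 12r + 157 = 0.
Discriminant is negative; roots r = 6 ± 11i (complex conjugate pair).
General solution uses e^(α x)(C₁ cos(β x) + C₂ sin(β x)): y = e^(6x)(C₁cos(11x) + C₂sin(11x)).


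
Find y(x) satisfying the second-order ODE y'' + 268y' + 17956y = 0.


Characteristic equation: r² + 268r + 17956 = 0, i.e. (r + 134)² = 0.
Repeated root r = -134; include an x factor for the second linearly independent solution.
General solution: y = (C₁ + C₂x)e^(-134x).


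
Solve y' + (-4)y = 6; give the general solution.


P(x) = -4 ⇒ μ = e^(-4x).
(μ y)' = 6e^(-4x) ⇒ μ y = -(3/2)e^(-4x) + C.
Divide by μ: y = -3/2 + Ce^(4x).


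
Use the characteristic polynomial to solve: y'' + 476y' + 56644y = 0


Characteristic equation: r² + 476r + 56644 = 0, i.e. (r + 238)² = 0.
Repeated root r = -238; include an x factor for the second linearly independent solution.
General solution: y = (C₁ + C₂x)e^(-238x).


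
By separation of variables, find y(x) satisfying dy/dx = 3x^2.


Integrate both sides with respect to x: y = ∫ 3x^2 dx = x^3 + C.


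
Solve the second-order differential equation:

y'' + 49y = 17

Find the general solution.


Homogeneous part: r² + 49 = 0 ⇒ r = ±7i, so y_h = C₁cos(7x) + C₂sin(7x).
Try constant y_p = A; plug in: 49A = 17 ⇒ A = 17/49.
General solution: y = C₁cos(7x) + C₂sin(7x) + 17/49.


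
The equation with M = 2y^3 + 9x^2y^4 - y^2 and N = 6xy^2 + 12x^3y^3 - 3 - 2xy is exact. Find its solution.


Check exactness: ∂M/∂y = 6y^2 + 36x^2y^3 - 2y and ∂N/∂x = 6y^2 + 36x^2y^3 - 2y; equal, so the equation is exact.
Integrate M with respect to x (treating y as constant): ∫M dx = 2xy^3 + 3x^3y^4 - xy^2 + h(y).
Differentiate w.r.t. y and set equal to N: the x-dependent terms already match, leaving h'(y) = -3. Integrate: h(y) = -3y.
So F(x,y) = 2xy^3 + 3x^3y^4 - 3y - xy^2.
General solution: 2xy^3 + 3x^3y^4 - 3y - xy^2 = C.


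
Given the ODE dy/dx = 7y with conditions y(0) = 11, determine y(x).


General solution of y' = 7y is y = Ce^(7x).
Apply y(0) = 11: C = 11.
Particular solution: y = 11e^(7x).


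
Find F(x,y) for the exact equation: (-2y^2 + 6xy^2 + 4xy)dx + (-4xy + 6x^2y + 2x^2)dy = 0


Check exactness: ∂M/∂y = -4y + 12xy + 4x and ∂N/∂x = -4y + 12xy + 4x; equal, so the equation is exact.
Integrate M with respect to x (treating y as constant): ∫M dx = -2xy^2 + 3x^2y^2 + 2x^2y + h(y).
Differentiate w.r.t. y and set equal to N: all terms match, so h'(y) = 0 and h is a constant absorbed into C.
General solution: -2xy^2 + 3x^2y^2 + 2x^2y = C.


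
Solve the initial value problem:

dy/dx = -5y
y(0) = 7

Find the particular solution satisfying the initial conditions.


General solution of y' = -5y is y = Ce^(-5x).
Apply y(0) = 7: C = 7.
Particular solution: y = 7e^(-5x).


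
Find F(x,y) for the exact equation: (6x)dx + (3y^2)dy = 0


Check exactness: ∂M/∂y = 0 and ∂N/∂x = 0; equal, so the equation is exact.
Integrate M with respect to x (treating y as constant): ∫M dx = 3x^2 + h(y).
Differentiate w.r.t. y and set equal to N: the x-dependent terms already match, leaving h'(y) = 3y^2. Integrate: h(y) = y^3.
So F(x,y) = y^3 + 3x^2.
General solution: y^3 + 3x^2 = C.


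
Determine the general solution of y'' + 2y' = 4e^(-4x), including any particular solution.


Characteristic roots of r² + 2r = 0 are 0, -2.
y_h = C₁ + C₂e^(-2x).
Forcing exponent -4 is not a characteristic root; try y_p = Ae^(-4x).
Substitute: A·(16 + (2)·-4 + (0)) = A·8 = 4, so A = 1/2.
General solution: y = C₁ + C₂e^(-2x) + (1/2)e^(-4x).


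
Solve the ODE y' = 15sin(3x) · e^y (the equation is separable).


Separate: e^(-y) dy = 15sin(3x) dx.
Integrate: -e^(-y) = -5cos(3x) + C₀.
Rearrange: e^(-y) = 5cos(3x) + C.


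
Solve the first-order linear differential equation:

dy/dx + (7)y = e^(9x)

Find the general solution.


P(x) = 7 ⇒ μ = e^(7x).
(μ y)' = e^(16x) ⇒ μ y = e^(16x)/16 + C.
Divide by μ: y = (1/16)e^(9x) + Ce^(-7x).


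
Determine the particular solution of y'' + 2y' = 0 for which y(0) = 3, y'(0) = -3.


Characteristic roots of r² + 2r = 0 are 0, -2.
General solution y = c₁ + c₂ e^(-2x).
Apply y(0) = 3: c₁ + c₂ = 3. Apply y'(0) = -3: 0 c₁ - 2 c₂ = -3.
Solve: c₁ = 3/2, c₂ = 3/2.
Particular solution: y = 3/2 + (3/2)e^(-2x).


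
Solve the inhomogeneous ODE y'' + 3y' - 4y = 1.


Characteristic roots of r² + 3r - 4 = 0 are -4, 1.
y_h = C₁e^(-4x) + C₂e^(x).
Forcing exponent 0 is not a characteristic root; try y_p = A.
Substitute: A·(0 + (3)·0 + (-4)) = A·-4 = 1, so A = -1/4.
General solution: y = C₁e^(-4x) + C₂e^(x) - 1/4.


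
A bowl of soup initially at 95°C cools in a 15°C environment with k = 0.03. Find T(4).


Newton's law: dT/dt = -k(T - T_a) has solution T(t) = T_a + (T₀ - T_a)e^(-kt).
Plug in T_a = 15, T₀ = 95, k = 0.03, t = 4: T(4) = 15 + (80)e^(-0.12) ≈ 86.0°C.


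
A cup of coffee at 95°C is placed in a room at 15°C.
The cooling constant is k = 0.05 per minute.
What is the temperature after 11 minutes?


Newton's law: dT/dt = -k(T - T_a) has solution T(t) = T_a + (T₀ - T_a)e^(-kt).
Plug in T_a = 15, T₀ = 95, k = 0.05, t = 11: T(11) = 15 + (80)e^(-0.55) ≈ 61.2°C.


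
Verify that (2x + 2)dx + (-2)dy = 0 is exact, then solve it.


Check exactness: ∂M/∂y = 0 and ∂N/∂x = 0; equal, so the equation is exact.
Integrate M with respect to x (treating y as constant): ∫M dx = x^2 + 2x + h(y).
Differentiate w.r.t. y and set equal to N: the x-dependent terms already match, leaving h'(y) = -2. Integrate: h(y) = -2y.
So F(x,y) = x^2 + 2x - 2y.
General solution: x^2 + 2x - 2y = C.


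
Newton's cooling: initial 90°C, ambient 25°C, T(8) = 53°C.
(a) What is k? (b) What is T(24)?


Newton's law: T(t) = T_a + (T₀ - T_a)e^(-kt).
(a) Use T(8) = 53: (53 - 25)/(90 - 25) = e^(-k·8), so k = -ln(0.431)/8 ≈ 0.1053.
(b) Apply k to t = 24: T(24) = 25 + (65)e^(-2.527) ≈ 30.2°C.


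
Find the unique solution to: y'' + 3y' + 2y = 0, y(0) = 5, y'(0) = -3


Characteristic roots of r² + 3r + 2 = 0 are -1, -2.
General solution y = c₁ e^(-x) + c₂ e^(-2x).
Apply y(0) = 5: c₁ + c₂ = 5. Apply y'(0) = -3: -1 c₁ - 2 c₂ = -3.
Solve: c₁ = 7, c₂ = -2.
Particular solution: y = 7e^(-x) - 2e^(-2x).


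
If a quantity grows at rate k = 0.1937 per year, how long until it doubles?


Exponential growth: P(t) = P₀ e^(0.1937t). Set P(t)/P₀ = 2: e^(0.1937t) = 2.
Solve: t = ln(2)/0.1937 ≈ 3.58 years.


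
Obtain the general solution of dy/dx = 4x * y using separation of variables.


Separate variables: dy/y = 4x dx.
Integrate: ln|y| = 2x^2 + C₀.
Exponentiate: y = Ce^(2x^2).


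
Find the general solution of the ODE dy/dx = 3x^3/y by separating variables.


Separate variables: y dy = 3x^3 dx.
Integrate both sides: y²/2 = (3/4)x^4 + C₀.
Multiply by 2: y² = (3/2)x^4 + C.


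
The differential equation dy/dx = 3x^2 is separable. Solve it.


Integrate both sides with respect to x: y = ∫ 3x^2 dx = x^3 + C.


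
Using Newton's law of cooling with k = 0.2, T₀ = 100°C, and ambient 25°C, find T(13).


Newton's law: dT/dt = -k(T - T_a) has solution T(t) = T_a + (T₀ - T_a)e^(-kt).
Plug in T_a = 25, T₀ = 100, k = 0.2, t = 13: T(13) = 25 + (75)e^(-2.60) ≈ 30.6°C.


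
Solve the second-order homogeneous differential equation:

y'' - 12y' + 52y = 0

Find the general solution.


Characteristic equation: r² - 12r + 52 = 0.
Discriminant is negative; roots r = 6 ± 4i (complex conjugate pair).
General solution uses e^(α x)(C₁ cos(β x) + C₂ sin(β x)): y = e^(6x)(C₁cos(4x) + C₂sin(4x)).


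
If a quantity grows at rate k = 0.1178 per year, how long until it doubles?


Exponential growth: P(t) = P₀ e^(0.1178t). Set P(t)/P₀ = 2: e^(0.1178t) = 2.
Solve: t = ln(2)/0.1178 ≈ 5.88 years.


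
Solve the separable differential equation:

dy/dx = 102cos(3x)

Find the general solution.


g(y) = 1, so integrate directly: y = ∫ 102cos(3x) dx = 34sin(3x) + C.


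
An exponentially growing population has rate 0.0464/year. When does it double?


Exponential growth: P(t) = P₀ e^(0.0464t). Set P(t)/P₀ = 2: e^(0.0464t) = 2.
Solve: t = ln(2)/0.0464 ≈ 14.94 years.


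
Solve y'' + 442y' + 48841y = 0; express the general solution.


Characteristic equation: r² + 442r + 48841 = 0, i.e. (r + 221)² = 0.
Repeated root r = -221; include an x factor for the second linearly independent solution.
General solution: y = (C₁ + C₂x)e^(-221x).


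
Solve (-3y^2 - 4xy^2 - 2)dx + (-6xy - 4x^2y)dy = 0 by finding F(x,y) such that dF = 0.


Check exactness: ∂M/∂y = -6y - 8xy and ∂N/∂x = -6y - 8xy; equal, so the equation is exact.
Integrate M with respect to x (treating y as constant): ∫M dx = -3xy^2 - 2x^2y^2 - 2x + h(y).
Differentiate w.r.t. y and set equal to N: all terms match, so h'(y) = 0 and h is a constant absorbed into C.
General solution: -3xy^2 - 2x^2y^2 - 2x = C.


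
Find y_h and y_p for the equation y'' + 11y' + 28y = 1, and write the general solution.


Characteristic roots of r² + 11r + 28 = 0 are -4, -7.
y_h = C₁e^(-4x) + C₂e^(-7x).
Constant forcing; try y_p = A. Then 28A = 1 ⇒ A = 1/28.
General solution: y = C₁e^(-4x) + C₂e^(-7x) + 1/28.


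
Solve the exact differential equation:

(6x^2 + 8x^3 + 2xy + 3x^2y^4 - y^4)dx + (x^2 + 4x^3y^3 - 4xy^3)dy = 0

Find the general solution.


Check exactness: ∂M/∂y = 2x + 12x^2y^3 - 4y^3 and ∂N/∂x = 2x + 12x^2y^3 - 4y^3; equal, so the equation is exact.
Integrate M with respect to x (treating y as constant): ∫M dx = 2x^3 + 2x^4 + x^2y + x^3y^4 - xy^4 + h(y).
Differentiate w.r.t. y and set equal to N: all terms match, so h'(y) = 0 and h is a constant absorbed into C.
General solution: 2x^3 + 2x^4 + x^2y + x^3y^4 - xy^4 = C.


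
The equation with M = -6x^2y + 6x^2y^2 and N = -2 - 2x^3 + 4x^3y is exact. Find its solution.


Check exactness: ∂M/∂y = -6x^2 + 12x^2y and ∂N/∂x = -6x^2 + 12x^2y; equal, so the equation is exact.
Integrate M with respect to x (treating y as constant): ∫M dx = -2x^3y + 2x^3y^2 + h(y).
Differentiate w.r.t. y and set equal to N: the x-dependent terms already match, leaving h'(y) = -2. Integrate: h(y) = -2y.
So F(x,y) = -2y - 2x^3y + 2x^3y^2.
General solution: -2y - 2x^3y + 2x^3y^2 = C.


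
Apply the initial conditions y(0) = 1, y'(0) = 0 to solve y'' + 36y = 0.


Characteristic roots of r² + 36 = 0 are ±6i, so y = C₁cos(6x) + C₂sin(6x).
Apply y(0) = 1: C₁ = 1. Differentiate and apply y'(0) = 0: 6·C₂ = 0, so C₂ = 0.
Particular solution: y = cos(6x).


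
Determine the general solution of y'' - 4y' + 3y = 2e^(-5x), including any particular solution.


Characteristic roots of r² - 4r + 3 = 0 are 1, 3.
y_h = C₁e^(x) + C₂e^(3x).
Forcing exponent -5 is not a characteristic root; try y_p = Ae^(-5x).
Substitute: A·(25 + (-4)·-5 + (3)) = A·48 = 2, so A = 1/24.
General solution: y = C₁e^(x) + C₂e^(3x) + (1/24)e^(-5x).


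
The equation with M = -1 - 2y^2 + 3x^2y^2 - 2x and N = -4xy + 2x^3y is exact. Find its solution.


Check exactness: ∂M/∂y = -4y + 6x^2y and ∂N/∂x = -4y + 6x^2y; equal, so the equation is exact.
Integrate M with respect to x (treating y as constant): ∫M dx = -x - 2xy^2 + x^3y^2 - x^2 + h(y).
Differentiate w.r.t. y and set equal to N: all terms match, so h'(y) = 0 and h is a constant absorbed into C.
General solution: -x - 2xy^2 + x^3y^2 - x^2 = C.


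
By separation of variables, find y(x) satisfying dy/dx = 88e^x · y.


Separate variables: dy/y = 88e^x dx.
Integrate: ln|y| = 88e^x + C₀.
Exponentiate: y = Ce^(88e^x).


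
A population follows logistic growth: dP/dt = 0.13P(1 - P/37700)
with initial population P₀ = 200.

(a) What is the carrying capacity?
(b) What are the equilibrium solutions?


Logistic ODE dP/dt = 0.13P(1 - P/37700) has equilibria where dP/dt = 0, i.e. P = 0 or P = 37700.
The coefficient (1 - P/K) = 0 when P = K, identifying K = 37700 as the carrying capacity.
(a) K = 37700; (b) equilibria P = 0 and P = 37700.


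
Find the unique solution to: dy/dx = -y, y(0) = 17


General solution of y' = -y is y = Ce^(-x).
Apply y(0) = 17: C = 17.
Particular solution: y = 17e^(-x).


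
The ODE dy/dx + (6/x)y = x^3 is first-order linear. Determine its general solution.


P(x) = 6/x ⇒ μ = x^6.
(x^6 y)' = x^6·x^3 = x^9.
Integrate: x^6 y = x^10/(10) + C.
Solve for y: y = (1/10)x^4 + C/x^6.


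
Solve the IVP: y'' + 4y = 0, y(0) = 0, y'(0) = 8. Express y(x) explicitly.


Characteristic roots of r² + 4 = 0 are ±2i, so y = C₁cos(2x) + C₂sin(2x).
Apply y(0) = 0: C₁ = 0. Differentiate and apply y'(0) = 8: 2·C₂ = 8, so C₂ = 4.
Particular solution: y = 4sin(2x).


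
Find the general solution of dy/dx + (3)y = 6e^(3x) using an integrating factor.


P(x) = 3 ⇒ μ = e^(3x).
(μ y)' = 6e^(6x) ⇒ μ y = (6/6)e^(6x) + C.
Divide by μ: y = e^(3x) + Ce^(-3x).


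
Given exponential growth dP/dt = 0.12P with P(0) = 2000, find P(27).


The ODE dP/dt = 0.12P has solution P(t) = P(0)e^(0.12t).
Substitute P(0) = 2000 and t = 27: P(27) = 2000 e^(3.24) ≈ 51067.


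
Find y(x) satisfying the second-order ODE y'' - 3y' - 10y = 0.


Characteristic equation: r² - 3r - 10 = 0.
Factor: (r + 2)(r - 5) = 0 ⇒ r = -2, 5 (distinct real).
General solution: y = C₁e^(-2x) + C₂e^(5x).


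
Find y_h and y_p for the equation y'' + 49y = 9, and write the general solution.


Homogeneous part: r² + 49 = 0 ⇒ r = ±7i, so y_h = C₁cos(7x) + C₂sin(7x).
Try constant y_p = A; plug in: 49A = 9 ⇒ A = 9/49.
General solution: y = C₁cos(7x) + C₂sin(7x) + 9/49.


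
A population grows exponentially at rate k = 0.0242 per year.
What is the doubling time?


Exponential growth: P(t) = P₀ e^(0.0242t). Set P(t)/P₀ = 2: e^(0.0242t) = 2.
Solve: t = ln(2)/0.0242 ≈ 28.64 years.


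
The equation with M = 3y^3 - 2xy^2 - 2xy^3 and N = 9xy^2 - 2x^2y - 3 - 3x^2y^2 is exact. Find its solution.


Check exactness: ∂M/∂y = 9y^2 - 4xy - 6xy^2 and ∂N/∂x = 9y^2 - 4xy - 6xy^2; equal, so the equation is exact.
Integrate M with respect to x (treating y as constant): ∫M dx = 3xy^3 - x^2y^2 - x^2y^3 + h(y).
Differentiate w.r.t. y and set equal to N: the x-dependent terms already match, leaving h'(y) = -3. Integrate: h(y) = -3y.
So F(x,y) = 3xy^3 - x^2y^2 - 3y - x^2y^3.
General solution: 3xy^3 - x^2y^2 - 3y - x^2y^3 = C.


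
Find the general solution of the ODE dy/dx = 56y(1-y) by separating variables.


Separate: dy/[y(1-y)] = 56 dx.
Partial fractions: 1/[y(1-y)] = 1/y + 1/(1-y).
Integrate: ln|y/(1-y)| = 56x + C₀.
Solve for y: y = 1/(1 + Ce^(-56x)).


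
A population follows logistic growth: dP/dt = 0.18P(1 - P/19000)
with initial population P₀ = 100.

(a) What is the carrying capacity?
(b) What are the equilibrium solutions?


Logistic ODE dP/dt = 0.18P(1 - P/19000) has equilibria where dP/dt = 0, i.e. P = 0 or P = 19000.
The coefficient (1 - P/K) = 0 when P = K, identifying K = 19000 as the carrying capacity.
(a) K = 19000; (b) equilibria P = 0 and P = 19000.


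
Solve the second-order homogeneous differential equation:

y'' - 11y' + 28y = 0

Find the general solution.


Characteristic equation: r² - 11r + 28 = 0.
Factor: (r - 7)(r - 4) = 0 ⇒ r = 7, 4 (distinct real).
General solution: y = C₁e^(7x) + C₂e^(4x).


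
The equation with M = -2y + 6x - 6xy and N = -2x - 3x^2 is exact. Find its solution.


Check exactness: ∂M/∂y = -2 - 6x and ∂N/∂x = -2 - 6x; equal, so the equation is exact.
Integrate M with respect to x (treating y as constant): ∫M dx = -2xy + 3x^2 - 3x^2y + h(y).
Differentiate w.r.t. y and set equal to N: all terms match, so h'(y) = 0 and h is a constant absorbed into C.
General solution: -2xy + 3x^2 - 3x^2y = C.


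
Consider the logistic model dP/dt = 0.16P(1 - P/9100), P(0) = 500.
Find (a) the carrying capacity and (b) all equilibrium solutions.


Logistic ODE dP/dt = 0.16P(1 - P/9100) has equilibria where dP/dt = 0, i.e. P = 0 or P = 9100.
The coefficient (1 - P/K) = 0 when P = K, identifying K = 9100 as the carrying capacity.
(a) K = 9100; (b) equilibria P = 0 and P = 9100.


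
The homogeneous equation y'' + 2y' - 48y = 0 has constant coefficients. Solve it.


Characteristic equation: r² + 2r - 48 = 0.
Factor: (r - 6)(r + 8) = 0 ⇒ r = 6, -8 (distinct real).
General solution: y = C₁e^(6x) + C₂e^(-8x).


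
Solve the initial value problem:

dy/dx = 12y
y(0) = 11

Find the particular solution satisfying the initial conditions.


General solution of y' = 12y is y = Ce^(12x).
Apply y(0) = 11: C = 11.
Particular solution: y = 11e^(12x).


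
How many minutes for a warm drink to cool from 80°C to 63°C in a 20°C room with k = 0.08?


From T(t) = T_a + (T₀ - T_a)e^(-kt), set T(t) = 63:
(63 - 20) / (80 - 20) = e^(-0.08t), so t = -ln(0.717)/0.08 ≈ 4.2 minutes.


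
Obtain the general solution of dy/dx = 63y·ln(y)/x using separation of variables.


Separate: dy/[y ln(y)] = 63 dx/x.
Substitute u = ln(y): du/u = 63 dx/x.
Integrate: ln|ln(y)| = 63ln|x| + C₀, hence ln(y) = C·x^63.


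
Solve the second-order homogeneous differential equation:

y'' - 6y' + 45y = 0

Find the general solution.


Characteristic equation: r² - 6r + 45 = 0.
Discriminant is negative; roots r = 3 ± 6i (complex conjugate pair).
General solution uses e^(α x)(C₁ cos(β x) + C₂ sin(β x)): y = e^(3x)(C₁cos(6x) + C₂sin(6x)).


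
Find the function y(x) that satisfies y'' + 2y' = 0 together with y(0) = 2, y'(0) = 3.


Characteristic roots of r² + 2r = 0 are -2, 0.
General solution y = c₁ e^(-2x) + c₂.
Apply y(0) = 2: c₁ + c₂ = 2. Apply y'(0) = 3: -2 c₁ + 0 c₂ = 3.
Solve: c₁ = -3/2, c₂ = 7/2.
Particular solution: y = -(3/2)e^(-2x) + 7/2.


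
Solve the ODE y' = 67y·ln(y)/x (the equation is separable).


Separate: dy/[y ln(y)] = 67 dx/x.
Substitute u = ln(y): du/u = 67 dx/x.
Integrate: ln|ln(y)| = 67ln|x| + C₀, hence ln(y) = C·x^67.


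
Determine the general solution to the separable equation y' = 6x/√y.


Separate: √y dy = 6x dx.
Integrate: (2/3)y^(3/2) = 3x² + C.


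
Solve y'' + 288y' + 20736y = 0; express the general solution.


Characteristic equation: r² + 288r + 20736 = 0, i.e. (r + 144)² = 0.
Repeated root r = -144; include an x factor for the second linearly independent solution.
General solution: y = (C₁ + C₂x)e^(-144x).


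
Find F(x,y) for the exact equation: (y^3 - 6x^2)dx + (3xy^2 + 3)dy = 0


Check exactness: ∂M/∂y = 3y^2 and ∂N/∂x = 3y^2; equal, so the equation is exact.
Integrate M with respect to x (treating y as constant): ∫M dx = xy^3 - 2x^3 + h(y).
Differentiate w.r.t. y and set equal to N: the x-dependent terms already match, leaving h'(y) = 3. Integrate: h(y) = 3y.
So F(x,y) = xy^3 + 3y - 2x^3.
General solution: xy^3 + 3y - 2x^3 = C.


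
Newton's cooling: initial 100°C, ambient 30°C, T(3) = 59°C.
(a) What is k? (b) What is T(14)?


Newton's law: T(t) = T_a + (T₀ - T_a)e^(-kt).
(a) Use T(3) = 59: (59 - 30)/(100 - 30) = e^(-k·3), so k = -ln(0.414)/3 ≈ 0.2937.
(b) Apply k to t = 14: T(14) = 30 + (70)e^(-4.112) ≈ 31.1°C.


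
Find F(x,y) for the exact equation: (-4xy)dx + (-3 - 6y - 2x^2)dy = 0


Check exactness: ∂M/∂y = -4x and ∂N/∂x = -4x; equal, so the equation is exact.
Integrate M with respect to x (treating y as constant): ∫M dx = -2x^2y + h(y).
Differentiate w.r.t. y and set equal to N: the x-dependent terms already match, leaving h'(y) = -3 - 6y. Integrate: h(y) = -3y - 3y^2.
So F(x,y) = -3y - 3y^2 - 2x^2y.
General solution: -3y - 3y^2 - 2x^2y = C.


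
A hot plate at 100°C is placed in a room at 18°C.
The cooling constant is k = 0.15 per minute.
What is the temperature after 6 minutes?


Newton's law: dT/dt = -k(T - T_a) has solution T(t) = T_a + (T₀ - T_a)e^(-kt).
Plug in T_a = 18, T₀ = 100, k = 0.15, t = 6: T(6) = 18 + (82)e^(-0.90) ≈ 51.3°C.


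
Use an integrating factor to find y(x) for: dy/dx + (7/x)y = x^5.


P(x) = 7/x ⇒ μ = x^7.
(x^7 y)' = x^7·x^5 = x^12.
Integrate: x^7 y = x^13/(13) + C.
Solve for y: y = (1/13)x^6 + C/x^7.


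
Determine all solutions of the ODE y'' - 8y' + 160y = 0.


Characteristic equation: r² - 8r + 160 = 0.
Discriminant is negative; roots r = 4 ± 12i (complex conjugate pair).
General solution uses e^(α x)(C₁ cos(β x) + C₂ sin(β x)): y = e^(4x)(C₁cos(12x) + C₂sin(12x)).


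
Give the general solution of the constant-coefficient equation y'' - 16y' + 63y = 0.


Characteristic equation: r² - 16r + 63 = 0.
Factor: (r - 7)(r - 9) = 0 ⇒ r = 7, 9 (distinct real).
General solution: y = C₁e^(7x) + C₂e^(9x).


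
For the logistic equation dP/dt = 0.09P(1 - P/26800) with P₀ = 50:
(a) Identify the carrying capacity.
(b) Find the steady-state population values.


Logistic ODE dP/dt = 0.09P(1 - P/26800) has equilibria where dP/dt = 0, i.e. P = 0 or P = 26800.
The coefficient (1 - P/K) = 0 when P = K, identifying K = 26800 as the carrying capacity.
(a) K = 26800; (b) equilibria P = 0 and P = 26800.


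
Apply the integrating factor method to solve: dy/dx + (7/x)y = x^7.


P(x) = 7/x ⇒ μ = x^7.
(x^7 y)' = x^7·x^7 = x^14.
Integrate: x^7 y = x^15/(15) + C.
Solve for y: y = (1/15)x^8 + C/x^7.


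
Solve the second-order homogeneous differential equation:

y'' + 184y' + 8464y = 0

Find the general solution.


Characteristic equation: r² + 184r + 8464 = 0, i.e. (r + 92)² = 0.
Repeated root r = -92; include an x factor for the second linearly independent solution.
General solution: y = (C₁ + C₂x)e^(-92x).


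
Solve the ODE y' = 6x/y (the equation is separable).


Separate variables: y dy = 6x dx.
Integrate both sides: y²/2 = 3x^2 + C₀.
Multiply by 2: y² = 6x^2 + C.


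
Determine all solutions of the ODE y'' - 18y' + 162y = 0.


Characteristic equation: r² - 18r + 162 = 0.
Discriminant is negative; roots r = 9 ± 9i (complex conjugate pair).
General solution uses e^(α x)(C₁ cos(β x) + C₂ sin(β x)): y = e^(9x)(C₁cos(9x) + C₂sin(9x)).


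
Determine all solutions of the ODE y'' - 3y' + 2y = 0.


Characteristic equation: r² - 3r + 2 = 0.
Factor: (r - 1)(r - 2) = 0 ⇒ r = 1, 2 (distinct real).
General solution: y = C₁e^(x) + C₂e^(2x).


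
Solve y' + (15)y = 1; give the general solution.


P(x) = 15, Q(x) = 1; integrating factor μ = e^(15x).
(μ y)' = e^(15x) ⇒ μ y = (1/15)e^(15x) + C.
Divide by μ: y = 1/15 + Ce^(-15x).


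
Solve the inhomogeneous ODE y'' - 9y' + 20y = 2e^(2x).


Characteristic roots of r² - 9r + 20 = 0 are 4, 5.
y_h = C₁e^(4x) + C₂e^(5x).
Forcing exponent 2 is not a characteristic root; try y_p = Ae^(2x).
Substitute: A·(4 + (-9)·2 + (20)) = A·6 = 2, so A = 1/3.
General solution: y = C₁e^(4x) + C₂e^(5x) + (1/3)e^(2x).


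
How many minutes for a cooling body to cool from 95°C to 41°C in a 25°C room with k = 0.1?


From T(t) = T_a + (T₀ - T_a)e^(-kt), set T(t) = 41:
(41 - 25) / (95 - 25) = e^(-0.1t), so t = -ln(0.229)/0.1 ≈ 14.8 minutes.


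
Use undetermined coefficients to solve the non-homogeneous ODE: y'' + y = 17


Homogeneous part: r² + 1 = 0 ⇒ r = ±1i, so y_h = C₁cos(x) + C₂sin(x).
Try constant y_p = A; plug in: 1A = 17 ⇒ A = 17.
General solution: y = C₁cos(x) + C₂sin(x) + 17.


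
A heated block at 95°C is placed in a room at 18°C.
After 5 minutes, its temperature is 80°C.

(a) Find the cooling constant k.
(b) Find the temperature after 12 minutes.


Newton's law: T(t) = T_a + (T₀ - T_a)e^(-kt).
(a) Use T(5) = 80: (80 - 18)/(95 - 18) = e^(-k·5), so k = -ln(0.805)/5 ≈ 0.0433.
(b) Apply k to t = 12: T(12) = 18 + (77)e^(-0.520) ≈ 63.8°C.
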